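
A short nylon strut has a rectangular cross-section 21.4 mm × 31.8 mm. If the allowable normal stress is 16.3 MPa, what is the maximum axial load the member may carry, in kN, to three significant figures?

A = 680.5 mm².
P_max = σ_allow · A = 16.3 · 680.5 = 11090 N = 11.09 kN.

11.1 kN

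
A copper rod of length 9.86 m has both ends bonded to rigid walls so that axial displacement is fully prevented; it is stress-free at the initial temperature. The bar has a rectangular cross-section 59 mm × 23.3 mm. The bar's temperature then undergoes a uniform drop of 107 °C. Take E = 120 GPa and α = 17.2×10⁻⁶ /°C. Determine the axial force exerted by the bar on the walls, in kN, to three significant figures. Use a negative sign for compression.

304 kN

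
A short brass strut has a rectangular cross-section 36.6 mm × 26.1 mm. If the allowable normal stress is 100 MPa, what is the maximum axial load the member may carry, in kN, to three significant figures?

95.5 kN

A = 955.3 mm².
P_max = σ_allow · A = 100 · 955.3 = 95530 N = 95.53 kN.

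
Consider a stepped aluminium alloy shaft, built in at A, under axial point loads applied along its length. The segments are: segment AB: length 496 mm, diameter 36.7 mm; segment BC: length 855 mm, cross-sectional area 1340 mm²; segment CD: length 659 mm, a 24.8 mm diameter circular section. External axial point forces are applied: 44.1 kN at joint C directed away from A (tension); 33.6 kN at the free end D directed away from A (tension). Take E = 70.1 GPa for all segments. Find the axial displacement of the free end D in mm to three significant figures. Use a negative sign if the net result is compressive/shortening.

1.88 mm

Internal axial forces (sectioning from the free end, tension +): N_CD = 33.6 kN, N_BC = 77.7 kN, N_AB = 77.7 kN.
A_AB = 1058 mm².
A_CD = 483.1 mm².
δ_AB = 77700·496/(1058·70100) = 0.5197 mm
δ_BC = 77700·855/(1340·70100) = 0.7072 mm
δ_CD = 33600·659/(483.1·70100) = 0.6539 mm
δ = Σδ_i = 1.881 mm.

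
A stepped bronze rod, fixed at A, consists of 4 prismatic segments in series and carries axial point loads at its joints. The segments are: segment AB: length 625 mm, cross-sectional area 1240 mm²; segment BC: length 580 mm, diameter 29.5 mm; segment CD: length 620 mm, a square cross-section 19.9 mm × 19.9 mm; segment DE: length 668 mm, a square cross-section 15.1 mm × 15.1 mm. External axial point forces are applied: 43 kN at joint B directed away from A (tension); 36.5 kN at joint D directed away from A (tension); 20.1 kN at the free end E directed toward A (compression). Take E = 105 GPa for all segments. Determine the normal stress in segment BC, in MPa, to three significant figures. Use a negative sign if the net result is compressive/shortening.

24.0 MPa

Internal axial forces (sectioning from the free end, tension +): N_DE = -20.1 kN, N_CD = 16.4 kN, N_BC = 16.4 kN, N_AB = 59.4 kN.
A_BC = 683.5 mm².
σ_BC = N_BC/A_BC = 16400/683.5 = 23.99 MPa.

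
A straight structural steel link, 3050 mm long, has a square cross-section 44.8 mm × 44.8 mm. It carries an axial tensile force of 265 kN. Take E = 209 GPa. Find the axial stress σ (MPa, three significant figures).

A = 2007 mm².
σ = N/A = 265000/2007 = 132 MPa.

132 MPa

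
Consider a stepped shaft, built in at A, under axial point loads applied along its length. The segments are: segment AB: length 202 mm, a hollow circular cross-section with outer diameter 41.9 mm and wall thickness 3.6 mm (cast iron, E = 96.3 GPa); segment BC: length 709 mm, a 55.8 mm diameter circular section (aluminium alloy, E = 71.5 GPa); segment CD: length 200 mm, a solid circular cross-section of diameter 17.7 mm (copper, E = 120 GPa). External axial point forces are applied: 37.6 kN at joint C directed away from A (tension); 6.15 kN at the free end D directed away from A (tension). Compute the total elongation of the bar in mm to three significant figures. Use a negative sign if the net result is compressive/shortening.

Internal axial forces (sectioning from the free end, tension +): N_CD = 6.15 kN, N_BC = 43.75 kN, N_AB = 43.75 kN.
A_AB = 433.2 mm².
A_BC = 2445 mm².
A_CD = 246.1 mm².
δ_AB = 43750·202/(433.2·96300) = 0.2119 mm
δ_BC = 43750·709/(2445·71500) = 0.1774 mm
δ_CD = 6150·200/(246.1·120000) = 0.04166 mm
δ = Σδ_i = 0.4309 mm.

0.431 mm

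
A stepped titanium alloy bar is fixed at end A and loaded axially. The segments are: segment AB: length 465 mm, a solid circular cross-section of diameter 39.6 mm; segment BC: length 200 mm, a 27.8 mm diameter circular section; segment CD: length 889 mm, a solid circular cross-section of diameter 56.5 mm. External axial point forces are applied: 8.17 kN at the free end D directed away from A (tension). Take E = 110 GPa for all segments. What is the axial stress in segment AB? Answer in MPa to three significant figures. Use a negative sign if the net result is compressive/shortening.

Internal axial forces (sectioning from the free end, tension +): N_CD = 8.17 kN, N_BC = 8.17 kN, N_AB = 8.17 kN.
A_AB = 1232 mm².
σ_AB = N_AB/A_AB = 8170/1232 = 6.633 MPa.

6.63 MPa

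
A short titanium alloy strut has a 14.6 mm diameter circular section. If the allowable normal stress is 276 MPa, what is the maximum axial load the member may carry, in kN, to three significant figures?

46.2 kN

A = 167.4 mm².
P_max = σ_allow · A = 276 · 167.4 = 46210 N = 46.21 kN.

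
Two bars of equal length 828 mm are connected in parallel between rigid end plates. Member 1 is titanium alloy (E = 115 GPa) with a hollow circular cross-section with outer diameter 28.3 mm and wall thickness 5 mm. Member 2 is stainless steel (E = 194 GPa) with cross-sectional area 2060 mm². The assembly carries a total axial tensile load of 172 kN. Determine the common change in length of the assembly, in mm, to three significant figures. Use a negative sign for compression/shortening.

0.322 mm

A_1 = 366 mm².
Equal strain + equilibrium ⇒ each member carries load in proportion to AE: A₁E₁ = 42090000 N, A₂E₂ = 399600000 N, ΣAE = 441700000 N.
δ = PL/ΣAE = 172000·828/441700000 = 0.3224 mm.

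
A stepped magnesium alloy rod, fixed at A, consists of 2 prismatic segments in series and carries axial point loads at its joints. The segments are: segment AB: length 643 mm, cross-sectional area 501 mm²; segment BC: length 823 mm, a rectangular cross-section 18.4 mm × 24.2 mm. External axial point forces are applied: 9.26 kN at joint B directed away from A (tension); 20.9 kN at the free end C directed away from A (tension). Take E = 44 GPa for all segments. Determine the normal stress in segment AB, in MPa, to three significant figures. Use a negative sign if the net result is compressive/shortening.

Internal axial forces (sectioning from the free end, tension +): N_BC = 20.9 kN, N_AB = 30.16 kN.
σ_AB = N_AB/A_AB = 30160/501 = 60.2 MPa.

60.2 MPa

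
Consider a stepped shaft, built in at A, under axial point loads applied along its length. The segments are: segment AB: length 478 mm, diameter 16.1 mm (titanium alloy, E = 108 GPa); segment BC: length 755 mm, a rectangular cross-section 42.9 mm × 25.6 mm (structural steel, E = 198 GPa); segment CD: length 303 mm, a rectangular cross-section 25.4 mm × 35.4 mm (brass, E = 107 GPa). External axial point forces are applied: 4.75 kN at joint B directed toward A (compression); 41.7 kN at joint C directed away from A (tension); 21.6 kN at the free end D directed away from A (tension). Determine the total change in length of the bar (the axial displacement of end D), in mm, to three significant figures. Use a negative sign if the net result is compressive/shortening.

Internal axial forces (sectioning from the free end, tension +): N_CD = 21.6 kN, N_BC = 63.3 kN, N_AB = 58.55 kN.
A_AB = 203.6 mm².
A_BC = 1098 mm².
A_CD = 899.2 mm².
δ_AB = 58550·478/(203.6·108000) = 1.273 mm
δ_BC = 63300·755/(1098·198000) = 0.2198 mm
δ_CD = 21600·303/(899.2·107000) = 0.06803 mm
δ = Σδ_i = 1.561 mm.

1.56 mm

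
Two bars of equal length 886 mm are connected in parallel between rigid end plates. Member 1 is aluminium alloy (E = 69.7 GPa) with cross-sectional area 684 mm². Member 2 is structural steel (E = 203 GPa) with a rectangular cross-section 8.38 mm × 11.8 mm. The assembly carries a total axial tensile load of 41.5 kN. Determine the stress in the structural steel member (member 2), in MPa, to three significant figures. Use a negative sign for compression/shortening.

A_2 = 98.88 mm².
Equal strain + equilibrium ⇒ each member carries load in proportion to AE: A₁E₁ = 47670000 N, A₂E₂ = 20070000 N, ΣAE = 67750000 N.
σ₂ = P·E₂/ΣAE = 41500·203000/67750000 = 124.4 MPa.

124 MPa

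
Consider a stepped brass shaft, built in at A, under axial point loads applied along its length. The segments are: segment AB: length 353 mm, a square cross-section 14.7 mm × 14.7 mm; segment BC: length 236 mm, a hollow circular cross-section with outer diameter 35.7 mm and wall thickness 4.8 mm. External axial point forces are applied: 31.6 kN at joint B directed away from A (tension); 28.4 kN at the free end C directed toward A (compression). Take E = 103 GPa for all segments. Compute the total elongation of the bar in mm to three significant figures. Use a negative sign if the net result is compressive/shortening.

Internal axial forces (sectioning from the free end, tension +): N_BC = -28.4 kN, N_AB = 3.2 kN.
A_AB = 216.1 mm².
A_BC = 466 mm².
δ_AB = 3200·353/(216.1·103000) = 0.05075 mm
δ_BC = -28400·236/(466·103000) = -0.1397 mm
δ = Σδ_i = -0.0889 mm.

-0.0889 mm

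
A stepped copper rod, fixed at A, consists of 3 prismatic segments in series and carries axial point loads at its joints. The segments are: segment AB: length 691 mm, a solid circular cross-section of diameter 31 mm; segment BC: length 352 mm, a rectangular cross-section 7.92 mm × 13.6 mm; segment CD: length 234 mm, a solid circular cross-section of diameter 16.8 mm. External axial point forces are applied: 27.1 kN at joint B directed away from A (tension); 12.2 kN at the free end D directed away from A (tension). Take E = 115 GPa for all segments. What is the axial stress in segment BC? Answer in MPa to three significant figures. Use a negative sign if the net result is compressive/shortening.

113 MPa

Internal axial forces (sectioning from the free end, tension +): N_CD = 12.2 kN, N_BC = 12.2 kN, N_AB = 39.3 kN.
A_BC = 107.7 mm².
σ_BC = N_BC/A_BC = 12200/107.7 = 113.3 MPa.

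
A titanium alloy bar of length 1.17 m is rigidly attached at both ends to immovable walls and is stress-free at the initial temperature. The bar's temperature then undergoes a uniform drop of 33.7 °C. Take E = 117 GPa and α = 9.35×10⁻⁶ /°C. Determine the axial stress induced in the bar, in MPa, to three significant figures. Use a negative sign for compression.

36.9 MPa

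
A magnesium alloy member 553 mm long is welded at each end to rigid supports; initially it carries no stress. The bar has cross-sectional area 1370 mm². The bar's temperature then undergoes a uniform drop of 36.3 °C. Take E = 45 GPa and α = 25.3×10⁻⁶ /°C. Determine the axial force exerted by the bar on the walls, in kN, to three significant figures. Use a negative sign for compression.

56.6 kN

Free thermal expansion αLΔT = 25.3e-6 · 553 · -36.3 = -0.5079 mm.
The walls impose strain ε = −(-0.5079)/553 = 9.1839e-04; σ = Eε = 45000 · 9.1839e-04 = 41.33 MPa.
Wall reaction R = σ·A = 41.33·1370 = 56620 N = 56.62 kN.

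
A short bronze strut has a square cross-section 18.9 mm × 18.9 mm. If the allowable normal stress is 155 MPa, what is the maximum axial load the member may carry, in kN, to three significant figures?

A = 357.2 mm².
P_max = σ_allow · A = 155 · 357.2 = 55370 N = 55.37 kN.

55.4 kN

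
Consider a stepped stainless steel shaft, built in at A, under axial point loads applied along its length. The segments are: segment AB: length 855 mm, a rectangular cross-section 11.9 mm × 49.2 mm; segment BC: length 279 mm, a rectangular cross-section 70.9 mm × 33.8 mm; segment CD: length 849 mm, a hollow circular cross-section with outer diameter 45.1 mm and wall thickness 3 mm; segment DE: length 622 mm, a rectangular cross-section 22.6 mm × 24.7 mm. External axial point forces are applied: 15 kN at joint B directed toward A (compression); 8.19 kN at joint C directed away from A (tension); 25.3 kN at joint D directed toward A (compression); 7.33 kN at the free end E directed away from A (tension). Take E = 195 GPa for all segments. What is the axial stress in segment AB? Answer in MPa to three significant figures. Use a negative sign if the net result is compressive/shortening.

Internal axial forces (sectioning from the free end, tension +): N_DE = 7.33 kN, N_CD = -17.97 kN, N_BC = -9.78 kN, N_AB = -24.78 kN.
A_AB = 585.5 mm².
σ_AB = N_AB/A_AB = -24780/585.5 = -42.32 MPa.

-42.3 MPa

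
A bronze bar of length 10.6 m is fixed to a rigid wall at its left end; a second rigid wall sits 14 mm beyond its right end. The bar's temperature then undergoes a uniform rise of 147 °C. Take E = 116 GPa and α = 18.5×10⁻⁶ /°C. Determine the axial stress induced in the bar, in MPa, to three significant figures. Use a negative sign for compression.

-162 MPa

Free thermal expansion αLΔT = 18.5e-6 · 10600 · 147 = 28.83 mm.
The walls engage after the gap closes; constrained expansion = 28.83 − 14 = 14.83 mm.
The walls impose strain ε = −(14.83)/10600 = -1.3987e-03; σ = Eε = 116000 · -1.3987e-03 = -162.3 MPa.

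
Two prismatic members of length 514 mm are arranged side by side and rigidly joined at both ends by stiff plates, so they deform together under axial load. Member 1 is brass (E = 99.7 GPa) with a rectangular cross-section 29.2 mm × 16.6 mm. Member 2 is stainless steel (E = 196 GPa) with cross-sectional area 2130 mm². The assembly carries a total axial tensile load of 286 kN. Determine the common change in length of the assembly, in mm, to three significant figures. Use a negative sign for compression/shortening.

A_1 = 484.7 mm².
Equal strain + equilibrium ⇒ each member carries load in proportion to AE: A₁E₁ = 48330000 N, A₂E₂ = 417500000 N, ΣAE = 465800000 N.
δ = PL/ΣAE = 286000·514/465800000 = 0.3156 mm.

0.316 mm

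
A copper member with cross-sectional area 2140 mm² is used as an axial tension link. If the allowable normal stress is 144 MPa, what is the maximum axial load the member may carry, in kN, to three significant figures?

308 kN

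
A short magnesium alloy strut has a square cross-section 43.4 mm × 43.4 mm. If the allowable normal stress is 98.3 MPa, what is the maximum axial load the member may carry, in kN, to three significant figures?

185 kN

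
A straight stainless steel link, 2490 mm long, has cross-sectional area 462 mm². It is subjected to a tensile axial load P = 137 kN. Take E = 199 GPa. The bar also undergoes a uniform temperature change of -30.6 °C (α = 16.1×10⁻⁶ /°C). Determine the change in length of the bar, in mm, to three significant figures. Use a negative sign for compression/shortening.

2.48 mm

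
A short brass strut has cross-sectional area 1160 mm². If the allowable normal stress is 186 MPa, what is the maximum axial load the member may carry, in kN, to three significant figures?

216 kN

P_max = σ_allow · A = 186 · 1160 = 215800 N = 215.8 kN.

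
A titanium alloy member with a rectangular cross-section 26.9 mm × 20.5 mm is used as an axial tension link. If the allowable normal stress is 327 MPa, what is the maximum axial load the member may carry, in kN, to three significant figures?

A = 551.4 mm².
P_max = σ_allow · A = 327 · 551.4 = 180300 N = 180.3 kN.

180 kN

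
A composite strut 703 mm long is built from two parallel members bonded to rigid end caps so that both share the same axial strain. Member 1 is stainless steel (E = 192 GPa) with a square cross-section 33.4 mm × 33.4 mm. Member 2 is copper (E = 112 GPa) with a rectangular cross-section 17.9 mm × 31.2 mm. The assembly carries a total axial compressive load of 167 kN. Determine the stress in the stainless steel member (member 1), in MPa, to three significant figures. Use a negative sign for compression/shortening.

-116 MPa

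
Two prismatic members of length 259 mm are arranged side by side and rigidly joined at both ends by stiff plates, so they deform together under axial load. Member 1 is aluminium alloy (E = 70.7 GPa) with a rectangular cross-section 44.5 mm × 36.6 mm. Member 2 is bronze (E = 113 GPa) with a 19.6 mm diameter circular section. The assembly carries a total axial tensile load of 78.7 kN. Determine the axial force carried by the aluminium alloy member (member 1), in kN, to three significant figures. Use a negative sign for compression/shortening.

60.7 kN

A_1 = 1629 mm².
A_2 = 301.7 mm².
Equal strain + equilibrium ⇒ each member carries load in proportion to AE: A₁E₁ = 115100000 N, A₂E₂ = 34090000 N, ΣAE = 149200000 N.
F₁ = P·A₁E₁/ΣAE = 78700·115100000/149200000 = 60720 N.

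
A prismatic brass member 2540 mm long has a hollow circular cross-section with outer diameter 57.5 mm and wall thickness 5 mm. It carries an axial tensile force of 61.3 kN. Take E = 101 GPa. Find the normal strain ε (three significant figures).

7.36e-04

A = 824.7 mm².
σ = N/A = 74.33 MPa; ε = σ/E = 74.33/101000 = 7.360e-04.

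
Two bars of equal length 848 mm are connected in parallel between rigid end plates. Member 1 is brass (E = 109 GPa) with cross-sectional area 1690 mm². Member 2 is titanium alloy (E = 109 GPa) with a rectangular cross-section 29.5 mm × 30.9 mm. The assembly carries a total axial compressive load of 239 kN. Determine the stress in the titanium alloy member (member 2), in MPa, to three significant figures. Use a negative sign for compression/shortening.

A_2 = 911.5 mm².
Equal strain + equilibrium ⇒ each member carries load in proportion to AE: A₁E₁ = 184200000 N, A₂E₂ = 99360000 N, ΣAE = 283600000 N.
σ₂ = P·E₂/ΣAE = -239000·109000/283600000 = -91.87 MPa.

-91.9 MPa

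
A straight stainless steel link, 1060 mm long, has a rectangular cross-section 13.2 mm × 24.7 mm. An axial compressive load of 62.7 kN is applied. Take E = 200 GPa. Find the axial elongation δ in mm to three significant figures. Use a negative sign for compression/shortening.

-1.02 mm

A = 326 mm².
δ_mech = NL/(AE) = -62700·1060/(326·200000) = -1.019 mm.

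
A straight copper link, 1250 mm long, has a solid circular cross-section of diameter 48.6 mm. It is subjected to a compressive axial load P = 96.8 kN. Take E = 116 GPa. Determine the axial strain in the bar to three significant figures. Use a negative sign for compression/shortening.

A = 1855 mm².
σ = N/A = -52.18 MPa; ε = σ/E = -52.18/116000 = -4.498e-04.

-4.50e-04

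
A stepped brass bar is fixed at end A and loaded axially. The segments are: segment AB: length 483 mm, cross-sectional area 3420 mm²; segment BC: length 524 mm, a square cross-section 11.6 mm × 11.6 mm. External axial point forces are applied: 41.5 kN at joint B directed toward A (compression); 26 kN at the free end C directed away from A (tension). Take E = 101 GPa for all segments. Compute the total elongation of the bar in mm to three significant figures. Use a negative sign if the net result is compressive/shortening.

Internal axial forces (sectioning from the free end, tension +): N_BC = 26 kN, N_AB = -15.5 kN.
A_BC = 134.6 mm².
δ_AB = -15500·483/(3420·101000) = -0.02167 mm
δ_BC = 26000·524/(134.6·101000) = 1.002 mm
δ = Σδ_i = 0.9808 mm.

0.981 mm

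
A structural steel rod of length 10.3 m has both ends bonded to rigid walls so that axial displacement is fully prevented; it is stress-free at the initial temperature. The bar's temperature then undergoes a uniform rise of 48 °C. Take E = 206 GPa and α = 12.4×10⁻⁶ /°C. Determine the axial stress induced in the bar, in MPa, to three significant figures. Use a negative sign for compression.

-123 MPa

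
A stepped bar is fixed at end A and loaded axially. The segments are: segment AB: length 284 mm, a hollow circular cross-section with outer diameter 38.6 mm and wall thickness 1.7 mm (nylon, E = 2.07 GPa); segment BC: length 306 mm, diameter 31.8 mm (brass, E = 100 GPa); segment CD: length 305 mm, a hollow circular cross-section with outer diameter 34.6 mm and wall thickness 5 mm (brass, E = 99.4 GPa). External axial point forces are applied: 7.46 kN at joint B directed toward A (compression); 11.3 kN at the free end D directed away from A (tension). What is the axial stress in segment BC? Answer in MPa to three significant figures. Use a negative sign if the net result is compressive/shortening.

14.2 MPa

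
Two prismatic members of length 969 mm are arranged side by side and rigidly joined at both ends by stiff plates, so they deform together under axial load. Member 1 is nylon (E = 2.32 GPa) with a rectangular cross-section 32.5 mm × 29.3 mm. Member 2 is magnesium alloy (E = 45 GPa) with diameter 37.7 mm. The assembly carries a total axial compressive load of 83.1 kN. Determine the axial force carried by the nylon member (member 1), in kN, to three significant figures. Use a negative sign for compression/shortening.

-3.50 kN

A_1 = 952.2 mm².
A_2 = 1116 mm².
Equal strain + equilibrium ⇒ each member carries load in proportion to AE: A₁E₁ = 2209000 N, A₂E₂ = 50230000 N, ΣAE = 52440000 N.
F₁ = P·A₁E₁/ΣAE = -83100·2209000/52440000 = -3501 N.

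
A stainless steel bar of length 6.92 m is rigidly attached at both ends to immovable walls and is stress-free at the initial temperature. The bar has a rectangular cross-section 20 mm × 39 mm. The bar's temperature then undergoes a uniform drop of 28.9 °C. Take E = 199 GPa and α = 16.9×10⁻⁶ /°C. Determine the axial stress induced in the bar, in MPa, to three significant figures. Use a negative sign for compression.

97.2 MPa

Free thermal expansion αLΔT = 16.9e-6 · 6920 · -28.9 = -3.38 mm.
The walls impose strain ε = −(-3.38)/6920 = 4.8841e-04; σ = Eε = 199000 · 4.8841e-04 = 97.19 MPa.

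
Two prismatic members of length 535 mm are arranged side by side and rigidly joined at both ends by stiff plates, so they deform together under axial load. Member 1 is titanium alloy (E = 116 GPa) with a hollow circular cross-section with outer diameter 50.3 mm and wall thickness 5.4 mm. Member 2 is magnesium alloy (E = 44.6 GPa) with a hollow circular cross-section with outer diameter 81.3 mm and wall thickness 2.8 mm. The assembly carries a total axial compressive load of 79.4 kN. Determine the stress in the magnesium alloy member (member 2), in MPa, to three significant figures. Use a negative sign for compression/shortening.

A_1 = 761.7 mm².
A_2 = 690.5 mm².
Equal strain + equilibrium ⇒ each member carries load in proportion to AE: A₁E₁ = 88360000 N, A₂E₂ = 30800000 N, ΣAE = 119200000 N.
σ₂ = P·E₂/ΣAE = -79400·44600/119200000 = -29.72 MPa.

-29.7 MPa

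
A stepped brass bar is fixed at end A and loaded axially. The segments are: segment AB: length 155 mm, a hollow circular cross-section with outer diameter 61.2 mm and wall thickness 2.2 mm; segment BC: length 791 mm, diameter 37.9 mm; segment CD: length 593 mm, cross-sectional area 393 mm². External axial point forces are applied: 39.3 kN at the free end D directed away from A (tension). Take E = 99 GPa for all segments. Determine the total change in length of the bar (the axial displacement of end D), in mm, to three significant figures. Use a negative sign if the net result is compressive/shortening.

1.03 mm

Internal axial forces (sectioning from the free end, tension +): N_CD = 39.3 kN, N_BC = 39.3 kN, N_AB = 39.3 kN.
A_AB = 407.8 mm².
A_BC = 1128 mm².
δ_AB = 39300·155/(407.8·99000) = 0.1509 mm
δ_BC = 39300·791/(1128·99000) = 0.2783 mm
δ_CD = 39300·593/(393·99000) = 0.599 mm
δ = Σδ_i = 1.028 mm.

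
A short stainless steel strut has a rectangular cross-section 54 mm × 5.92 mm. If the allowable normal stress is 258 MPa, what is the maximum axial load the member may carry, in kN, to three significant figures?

82.5 kN

A = 319.7 mm².
P_max = σ_allow · A = 258 · 319.7 = 82480 N = 82.48 kN.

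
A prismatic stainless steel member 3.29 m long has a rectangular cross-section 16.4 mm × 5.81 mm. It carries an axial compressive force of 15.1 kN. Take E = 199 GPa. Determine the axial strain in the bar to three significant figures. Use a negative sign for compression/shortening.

A = 95.28 mm².
σ = N/A = -158.5 MPa; ε = σ/E = -158.5/199000 = -7.963e-04.

-7.96e-04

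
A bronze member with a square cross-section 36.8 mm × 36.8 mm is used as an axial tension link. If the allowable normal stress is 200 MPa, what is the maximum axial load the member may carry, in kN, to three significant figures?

A = 1354 mm².
P_max = σ_allow · A = 200 · 1354 = 270800 N = 270.8 kN.

271 kN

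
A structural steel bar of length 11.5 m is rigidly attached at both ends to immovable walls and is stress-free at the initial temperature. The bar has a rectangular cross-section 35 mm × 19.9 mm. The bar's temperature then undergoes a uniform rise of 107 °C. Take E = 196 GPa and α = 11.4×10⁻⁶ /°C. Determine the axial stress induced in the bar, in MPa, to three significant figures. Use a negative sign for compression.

-239 MPa

Free thermal expansion αLΔT = 11.4e-6 · 11500 · 107 = 14.03 mm.
The walls impose strain ε = −(14.03)/11500 = -1.2198e-03; σ = Eε = 196000 · -1.2198e-03 = -239.1 MPa.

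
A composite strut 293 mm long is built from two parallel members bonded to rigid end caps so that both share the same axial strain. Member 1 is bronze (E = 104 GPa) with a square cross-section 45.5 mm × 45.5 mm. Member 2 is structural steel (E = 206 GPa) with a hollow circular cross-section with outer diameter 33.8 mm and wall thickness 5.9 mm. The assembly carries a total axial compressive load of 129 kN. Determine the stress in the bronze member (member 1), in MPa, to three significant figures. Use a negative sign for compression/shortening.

-41.7 MPa

A_1 = 2070 mm².
A_2 = 517.1 mm².
Equal strain + equilibrium ⇒ each member carries load in proportion to AE: A₁E₁ = 215300000 N, A₂E₂ = 106500000 N, ΣAE = 321800000 N.
σ₁ = P·E₁/ΣAE = -129000·104000/321800000 = -41.69 MPa.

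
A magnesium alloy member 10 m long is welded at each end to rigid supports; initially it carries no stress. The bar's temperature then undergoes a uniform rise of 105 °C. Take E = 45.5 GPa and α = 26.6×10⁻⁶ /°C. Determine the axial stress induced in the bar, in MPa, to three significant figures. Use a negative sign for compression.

Free thermal expansion αLΔT = 26.6e-6 · 10000 · 105 = 27.93 mm.
The walls impose strain ε = −(27.93)/10000 = -2.7930e-03; σ = Eε = 45500 · -2.7930e-03 = -127.1 MPa.

-127 MPa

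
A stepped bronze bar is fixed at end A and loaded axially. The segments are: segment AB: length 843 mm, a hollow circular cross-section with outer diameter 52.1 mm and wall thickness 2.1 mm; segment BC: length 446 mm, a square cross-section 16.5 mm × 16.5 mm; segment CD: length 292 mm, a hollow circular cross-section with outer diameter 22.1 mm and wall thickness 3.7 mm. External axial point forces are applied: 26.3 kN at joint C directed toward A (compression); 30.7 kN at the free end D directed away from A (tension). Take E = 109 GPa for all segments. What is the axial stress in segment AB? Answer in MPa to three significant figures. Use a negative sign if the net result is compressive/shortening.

Internal axial forces (sectioning from the free end, tension +): N_CD = 30.7 kN, N_BC = 4.4 kN, N_AB = 4.4 kN.
A_AB = 329.9 mm².
σ_AB = N_AB/A_AB = 4400/329.9 = 13.34 MPa.

13.3 MPa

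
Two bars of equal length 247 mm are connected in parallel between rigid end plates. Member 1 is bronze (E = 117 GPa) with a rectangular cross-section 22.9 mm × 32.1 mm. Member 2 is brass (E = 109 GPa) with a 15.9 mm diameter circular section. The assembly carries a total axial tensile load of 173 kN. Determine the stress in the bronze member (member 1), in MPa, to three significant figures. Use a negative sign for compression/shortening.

188 MPa

A_1 = 735.1 mm².
A_2 = 198.6 mm².
Equal strain + equilibrium ⇒ each member carries load in proportion to AE: A₁E₁ = 86010000 N, A₂E₂ = 21640000 N, ΣAE = 107600000 N.
σ₁ = P·E₁/ΣAE = 173000·117000/107600000 = 188 MPa.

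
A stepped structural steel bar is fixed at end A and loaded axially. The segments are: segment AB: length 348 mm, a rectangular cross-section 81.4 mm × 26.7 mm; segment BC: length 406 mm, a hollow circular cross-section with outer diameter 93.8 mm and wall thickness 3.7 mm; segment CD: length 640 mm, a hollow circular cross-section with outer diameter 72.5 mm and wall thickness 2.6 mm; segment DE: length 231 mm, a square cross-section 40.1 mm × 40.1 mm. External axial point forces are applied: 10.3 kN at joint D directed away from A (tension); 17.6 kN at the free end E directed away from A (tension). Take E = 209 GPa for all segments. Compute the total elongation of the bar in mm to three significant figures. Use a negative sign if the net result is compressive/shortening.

0.235 mm

Internal axial forces (sectioning from the free end, tension +): N_DE = 17.6 kN, N_CD = 27.9 kN, N_BC = 27.9 kN, N_AB = 27.9 kN.
A_AB = 2173 mm².
A_BC = 1047 mm².
A_CD = 571 mm².
A_DE = 1608 mm².
δ_AB = 27900·348/(2173·209000) = 0.02137 mm
δ_BC = 27900·406/(1047·209000) = 0.05175 mm
δ_CD = 27900·640/(571·209000) = 0.1496 mm
δ_DE = 17600·231/(1608·209000) = 0.0121 mm
δ = Σδ_i = 0.2349 mm.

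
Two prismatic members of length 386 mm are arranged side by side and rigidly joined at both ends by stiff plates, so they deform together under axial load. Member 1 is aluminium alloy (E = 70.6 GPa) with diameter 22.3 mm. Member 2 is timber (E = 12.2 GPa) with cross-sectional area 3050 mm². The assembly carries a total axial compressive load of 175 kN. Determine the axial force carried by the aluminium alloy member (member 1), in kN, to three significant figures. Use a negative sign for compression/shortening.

-74.5 kN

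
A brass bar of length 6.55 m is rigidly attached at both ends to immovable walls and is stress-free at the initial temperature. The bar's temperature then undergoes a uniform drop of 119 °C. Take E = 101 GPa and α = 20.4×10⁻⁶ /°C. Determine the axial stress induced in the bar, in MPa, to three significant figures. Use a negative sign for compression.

Free thermal expansion αLΔT = 20.4e-6 · 6550 · -119 = -15.9 mm.
The walls impose strain ε = −(-15.9)/6550 = 2.4276e-03; σ = Eε = 101000 · 2.4276e-03 = 245.2 MPa.

245 MPa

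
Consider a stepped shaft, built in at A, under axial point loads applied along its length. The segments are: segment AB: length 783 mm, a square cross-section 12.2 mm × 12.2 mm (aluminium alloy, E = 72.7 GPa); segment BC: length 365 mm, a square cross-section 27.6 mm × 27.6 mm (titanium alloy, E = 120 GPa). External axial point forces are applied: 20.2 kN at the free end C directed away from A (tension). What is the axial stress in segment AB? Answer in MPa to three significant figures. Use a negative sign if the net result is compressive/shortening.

Internal axial forces (sectioning from the free end, tension +): N_BC = 20.2 kN, N_AB = 20.2 kN.
A_AB = 148.8 mm².
σ_AB = N_AB/A_AB = 20200/148.8 = 135.7 MPa.

136 MPa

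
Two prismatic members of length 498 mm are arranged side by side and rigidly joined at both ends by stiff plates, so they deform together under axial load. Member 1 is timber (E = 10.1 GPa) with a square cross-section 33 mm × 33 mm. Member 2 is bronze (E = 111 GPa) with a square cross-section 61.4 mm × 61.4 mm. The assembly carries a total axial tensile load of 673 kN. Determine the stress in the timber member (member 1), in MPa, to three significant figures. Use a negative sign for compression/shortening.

15.8 MPa

A_1 = 1089 mm².
A_2 = 3770 mm².
Equal strain + equilibrium ⇒ each member carries load in proportion to AE: A₁E₁ = 11000000 N, A₂E₂ = 418500000 N, ΣAE = 429500000 N.
σ₁ = P·E₁/ΣAE = 673000·10100/429500000 = 15.83 MPa.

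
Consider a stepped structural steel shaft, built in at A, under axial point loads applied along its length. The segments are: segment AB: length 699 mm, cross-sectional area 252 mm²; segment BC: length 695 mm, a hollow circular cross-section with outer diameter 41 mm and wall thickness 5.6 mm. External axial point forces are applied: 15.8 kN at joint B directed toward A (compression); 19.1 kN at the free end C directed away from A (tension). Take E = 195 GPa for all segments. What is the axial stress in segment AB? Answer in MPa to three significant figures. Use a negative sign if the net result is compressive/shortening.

13.1 MPa

Internal axial forces (sectioning from the free end, tension +): N_BC = 19.1 kN, N_AB = 3.3 kN.
σ_AB = N_AB/A_AB = 3300/252 = 13.1 MPa.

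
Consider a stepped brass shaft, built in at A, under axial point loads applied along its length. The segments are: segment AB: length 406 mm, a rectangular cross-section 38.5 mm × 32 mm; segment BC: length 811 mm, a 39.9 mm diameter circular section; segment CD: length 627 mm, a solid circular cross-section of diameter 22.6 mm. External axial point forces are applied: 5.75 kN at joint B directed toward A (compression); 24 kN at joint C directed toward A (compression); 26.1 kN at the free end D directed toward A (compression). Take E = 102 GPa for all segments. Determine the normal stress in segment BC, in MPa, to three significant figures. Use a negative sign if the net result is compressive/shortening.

-40.1 MPa

Internal axial forces (sectioning from the free end, tension +): N_CD = -26.1 kN, N_BC = -50.1 kN, N_AB = -55.85 kN.
A_BC = 1250 mm².
σ_BC = N_BC/A_BC = -50100/1250 = -40.07 MPa.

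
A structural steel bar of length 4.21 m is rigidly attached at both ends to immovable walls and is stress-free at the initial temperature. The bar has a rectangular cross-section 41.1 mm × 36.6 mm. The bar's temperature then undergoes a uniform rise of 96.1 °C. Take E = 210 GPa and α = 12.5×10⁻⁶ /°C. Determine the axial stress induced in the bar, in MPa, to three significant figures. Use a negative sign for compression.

-252 MPa

Free thermal expansion αLΔT = 12.5e-6 · 4210 · 96.1 = 5.057 mm.
The walls impose strain ε = −(5.057)/4210 = -1.2012e-03; σ = Eε = 210000 · -1.2012e-03 = -252.3 MPa.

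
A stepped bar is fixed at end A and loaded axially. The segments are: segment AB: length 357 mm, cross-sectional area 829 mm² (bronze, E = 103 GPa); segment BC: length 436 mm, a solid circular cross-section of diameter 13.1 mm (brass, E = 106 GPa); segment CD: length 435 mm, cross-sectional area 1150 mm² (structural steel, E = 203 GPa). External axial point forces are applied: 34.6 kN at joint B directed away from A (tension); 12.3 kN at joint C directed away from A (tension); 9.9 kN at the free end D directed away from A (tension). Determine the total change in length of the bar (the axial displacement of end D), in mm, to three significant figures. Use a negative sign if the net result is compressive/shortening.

Internal axial forces (sectioning from the free end, tension +): N_CD = 9.9 kN, N_BC = 22.2 kN, N_AB = 56.8 kN.
A_BC = 134.8 mm².
δ_AB = 56800·357/(829·103000) = 0.2375 mm
δ_BC = 22200·436/(134.8·106000) = 0.6775 mm
δ_CD = 9900·435/(1150·203000) = 0.01845 mm
δ = Σδ_i = 0.9334 mm.

0.933 mm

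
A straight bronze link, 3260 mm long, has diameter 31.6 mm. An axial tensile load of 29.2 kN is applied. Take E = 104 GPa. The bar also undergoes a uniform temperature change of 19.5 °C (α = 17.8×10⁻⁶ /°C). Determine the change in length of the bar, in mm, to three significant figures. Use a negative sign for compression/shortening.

2.30 mm

A = 784.3 mm².
δ_mech = NL/(AE) = 29200·3260/(784.3·104000) = 1.167 mm.
δ_thermal = αLΔT = 17.8e-6·3260·19.5 = 1.132 mm.
δ = δ_mech + δ_thermal = 2.299 mm.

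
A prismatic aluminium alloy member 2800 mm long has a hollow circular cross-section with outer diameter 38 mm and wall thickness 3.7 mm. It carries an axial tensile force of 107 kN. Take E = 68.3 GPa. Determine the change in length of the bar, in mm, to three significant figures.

A = 398.7 mm².
δ_mech = NL/(AE) = 107000·2800/(398.7·68300) = 11 mm.

11.0 mm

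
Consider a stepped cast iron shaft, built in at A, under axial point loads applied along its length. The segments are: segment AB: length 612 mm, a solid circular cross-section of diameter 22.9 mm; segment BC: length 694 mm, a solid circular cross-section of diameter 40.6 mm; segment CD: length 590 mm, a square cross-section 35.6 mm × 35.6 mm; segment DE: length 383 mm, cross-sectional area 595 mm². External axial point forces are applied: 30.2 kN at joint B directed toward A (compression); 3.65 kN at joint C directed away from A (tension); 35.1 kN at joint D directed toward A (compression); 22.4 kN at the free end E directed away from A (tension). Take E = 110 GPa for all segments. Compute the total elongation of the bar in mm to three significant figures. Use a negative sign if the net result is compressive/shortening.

Internal axial forces (sectioning from the free end, tension +): N_DE = 22.4 kN, N_CD = -12.7 kN, N_BC = -9.05 kN, N_AB = -39.25 kN.
A_AB = 411.9 mm².
A_BC = 1295 mm².
A_CD = 1267 mm².
δ_AB = -39250·612/(411.9·110000) = -0.5302 mm
δ_BC = -9050·694/(1295·110000) = -0.0441 mm
δ_CD = -12700·590/(1267·110000) = -0.05375 mm
δ_DE = 22400·383/(595·110000) = 0.1311 mm
δ = Σδ_i = -0.497 mm.

-0.497 mm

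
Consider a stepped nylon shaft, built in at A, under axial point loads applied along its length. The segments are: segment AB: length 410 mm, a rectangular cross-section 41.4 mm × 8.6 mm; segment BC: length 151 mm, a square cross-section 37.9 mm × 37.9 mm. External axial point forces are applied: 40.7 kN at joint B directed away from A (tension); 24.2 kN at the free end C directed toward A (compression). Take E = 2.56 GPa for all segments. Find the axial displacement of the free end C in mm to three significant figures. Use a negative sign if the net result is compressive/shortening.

Internal axial forces (sectioning from the free end, tension +): N_BC = -24.2 kN, N_AB = 16.5 kN.
A_AB = 356 mm².
A_BC = 1436 mm².
δ_AB = 16500·410/(356·2560) = 7.422 mm
δ_BC = -24200·151/(1436·2560) = -0.9937 mm
δ = Σδ_i = 6.428 mm.

6.43 mm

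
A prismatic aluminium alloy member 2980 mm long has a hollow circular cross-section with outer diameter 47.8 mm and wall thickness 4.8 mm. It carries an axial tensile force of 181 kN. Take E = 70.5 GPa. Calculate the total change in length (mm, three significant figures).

11.8 mm

A = 648.4 mm².
δ_mech = NL/(AE) = 181000·2980/(648.4·70500) = 11.8 mm.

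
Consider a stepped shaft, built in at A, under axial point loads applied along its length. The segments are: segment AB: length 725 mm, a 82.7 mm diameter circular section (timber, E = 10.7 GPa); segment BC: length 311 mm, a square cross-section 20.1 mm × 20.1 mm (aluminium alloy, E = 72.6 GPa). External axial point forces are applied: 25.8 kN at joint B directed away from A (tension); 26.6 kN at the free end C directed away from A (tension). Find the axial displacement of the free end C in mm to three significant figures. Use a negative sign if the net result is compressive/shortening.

Internal axial forces (sectioning from the free end, tension +): N_BC = 26.6 kN, N_AB = 52.4 kN.
A_AB = 5372 mm².
A_BC = 404 mm².
δ_AB = 52400·725/(5372·10700) = 0.661 mm
δ_BC = 26600·311/(404·72600) = 0.282 mm
δ = Σδ_i = 0.943 mm.

0.943 mm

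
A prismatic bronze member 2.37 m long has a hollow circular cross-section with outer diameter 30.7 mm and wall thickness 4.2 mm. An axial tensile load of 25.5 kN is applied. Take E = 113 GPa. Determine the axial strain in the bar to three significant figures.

A = 349.7 mm².
σ = N/A = 72.93 MPa; ε = σ/E = 72.93/113000 = 6.454e-04.

6.45e-04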